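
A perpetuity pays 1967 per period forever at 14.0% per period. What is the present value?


PV = PMT / i
= 1967 / 0.14
= 14050.0


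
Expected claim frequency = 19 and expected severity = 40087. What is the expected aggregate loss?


E[S] = E[N] * E[X]
= 19 * 40087
= 761653


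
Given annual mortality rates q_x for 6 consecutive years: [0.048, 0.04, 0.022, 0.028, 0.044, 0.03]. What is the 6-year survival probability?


p_k = 1 - q_k for each year
Survival = product of (1 - q_k)
= 0.952 * 0.96 * 0.978 * 0.972 * 0.956 * 0.97
= 0.8056


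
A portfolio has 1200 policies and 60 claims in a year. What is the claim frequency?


frequency = claims / policies
= 60 / 1200
= 0.05


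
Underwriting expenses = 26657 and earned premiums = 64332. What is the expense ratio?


Expense ratio = expenses / premiums
= 26657 / 64332
= 0.4144


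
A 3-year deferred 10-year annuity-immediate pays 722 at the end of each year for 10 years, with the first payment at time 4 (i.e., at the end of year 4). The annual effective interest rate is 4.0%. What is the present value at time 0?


PV at time 3 of the 10-year annuity-immediate:
a_n = 722 * (1-(1+0.04)^(-10))/0.04 = 5856.0668
Discount back 3 years to time 0:
PV = 5856.0668 * (1+0.04)^(-3)
= 5856.0668 * 0.888996
= 5206.022


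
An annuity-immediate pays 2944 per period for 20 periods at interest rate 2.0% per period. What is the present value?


PV = PMT * (1 - (1+i)^(-n)) / i
= 2944 * (1 - (1+0.02)^(-20)) / 0.02
= 2944 * (1 - 0.672971) / 0.02
= 2944 * 16.351433
= 48138.6198


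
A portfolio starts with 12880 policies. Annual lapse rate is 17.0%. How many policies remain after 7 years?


remaining = initial * (1 - lapse)^years
= 12880 * (1 - 0.17)^7
= 12880 * 0.271361
= 3495.1234


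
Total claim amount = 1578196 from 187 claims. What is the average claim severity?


severity = total / number
= 1578196 / 187
= 8439.5508


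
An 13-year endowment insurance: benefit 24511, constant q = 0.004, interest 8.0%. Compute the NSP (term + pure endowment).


Term component = 759.8062
Pure endowment = 13_p_x * v^13 * benefit = 0.94923 * 0.367698 * 24511 = 8555.0708
NSP = 9314.877


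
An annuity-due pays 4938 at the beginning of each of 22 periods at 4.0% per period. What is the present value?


PV_due = PMT * (1-(1+i)^(-n))/i * (1+i)
PV_immediate = 71359.6075
PV_due = 71359.6075 * 1.04
= 74213.9918


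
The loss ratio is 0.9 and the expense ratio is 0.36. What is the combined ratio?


Combined ratio = loss ratio + expense ratio
= 0.9 + 0.36
= 1.26


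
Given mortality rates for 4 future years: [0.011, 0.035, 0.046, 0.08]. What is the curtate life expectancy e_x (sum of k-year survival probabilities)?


e_x = sum_{k=1}^{n} k_p_x
k_p_x values:
  1_p_x = 0.989
  2_p_x = 0.954385
  3_p_x = 0.910483
  4_p_x = 0.837645
e_x = 3.6915


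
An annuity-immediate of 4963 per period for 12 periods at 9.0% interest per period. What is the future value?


FV = PMT * ((1+i)^n - 1) / i
= 4963 * ((1.09)^12 - 1) / 0.09
= 4963 * (2.812665 - 1) / 0.09
= 99958.3924


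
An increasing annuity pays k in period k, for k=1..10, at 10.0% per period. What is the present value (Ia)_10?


(Ia)_n = sum_{k=1}^{n} k * v^k, v = 1/(1+i)
v = 0.909091
Sum computed term by term:
(Ia)_10 = 29.0359


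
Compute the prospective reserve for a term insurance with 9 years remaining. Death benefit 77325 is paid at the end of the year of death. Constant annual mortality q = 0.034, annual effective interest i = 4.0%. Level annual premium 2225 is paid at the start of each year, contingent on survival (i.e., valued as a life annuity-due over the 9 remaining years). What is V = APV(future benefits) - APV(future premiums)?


v = 1/(1+i) = 0.961538
APV(future benefits) per unit = sum_{k=0}^{8} k_p_x * q * v^(k+1) = 0.223008
APV(future benefits) = 77325 * 0.223008 = 17244.1238
Life annuity-due factor ä_{x:9} = sum_{k=0}^{8} k_p_x * v^k = 6.821433
APV(future premiums) = 2225 * 6.821433 = 15177.6887
V = 17244.1238 - 15177.6887
= 2066.4351


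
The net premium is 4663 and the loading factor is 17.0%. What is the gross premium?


Gross = net * (1 + loading)
= 4663 * (1 + 0.17)
= 4663 * 1.17
= 5455.71


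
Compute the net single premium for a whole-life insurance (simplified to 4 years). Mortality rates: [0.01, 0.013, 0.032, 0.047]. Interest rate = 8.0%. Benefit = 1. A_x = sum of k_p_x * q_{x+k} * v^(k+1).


v = 0.925926
Year 0: k_p_x=1.0, q=0.01, term=0.009259
Year 1: k_p_x=0.99, q=0.013, term=0.011034
Year 2: k_p_x=0.97713, q=0.032, term=0.024822
Year 3: k_p_x=0.945862, q=0.047, term=0.032676
A_x = 0.0778


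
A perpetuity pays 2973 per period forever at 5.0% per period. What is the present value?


PV = PMT / i
= 2973 / 0.05
= 59460.0


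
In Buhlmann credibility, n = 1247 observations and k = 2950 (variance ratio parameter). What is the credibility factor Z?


Z = n / (n + k)
= 1247 / (1247 + 2950)
= 1247 / 4197
= 0.2971


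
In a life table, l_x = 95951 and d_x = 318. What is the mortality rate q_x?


q_x = d_x / l_x
= 318 / 95951
= 0.0033


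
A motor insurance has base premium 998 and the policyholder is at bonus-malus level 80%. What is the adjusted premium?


adjusted = base * BM_level / 100
= 998 * 80 / 100
= 998 * 0.8
= 798.4


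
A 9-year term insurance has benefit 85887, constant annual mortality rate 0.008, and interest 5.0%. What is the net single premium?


NSP = benefit * sum_{k=0}^{n-1} k_p_x * q * v^(k+1)
With constant q=0.008, v=0.952381
Sum = 0.05522
NSP = 85887 * 0.05522
= 4742.6818


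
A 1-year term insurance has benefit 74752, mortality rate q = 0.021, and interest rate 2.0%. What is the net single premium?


NSP = benefit * q * v
v = 1/(1+i) = 0.980392
NSP = 74752 * 0.021 * 0.980392
= 1539.0118


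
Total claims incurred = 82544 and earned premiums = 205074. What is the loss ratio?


Loss ratio = claims / premiums
= 82544 / 205074
= 0.4025


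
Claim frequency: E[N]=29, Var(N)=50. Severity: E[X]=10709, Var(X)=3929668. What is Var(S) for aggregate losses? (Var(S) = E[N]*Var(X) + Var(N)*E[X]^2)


Var(S) = E[N]*Var(X) + Var(N)*E[X]^2
= 29*3929668 + 50*10709^2
= 113960372 + 5734134050
= 5.8481e+09


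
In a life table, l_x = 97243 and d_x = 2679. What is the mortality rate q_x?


q_x = d_x / l_x
= 2679 / 97243
= 0.0275


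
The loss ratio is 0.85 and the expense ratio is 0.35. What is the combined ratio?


Combined ratio = loss ratio + expense ratio
= 0.85 + 0.35
= 1.2


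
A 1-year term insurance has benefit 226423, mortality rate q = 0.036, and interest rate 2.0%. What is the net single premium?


NSP = benefit * q * v
v = 1/(1+i) = 0.980392
NSP = 226423 * 0.036 * 0.980392
= 7991.4


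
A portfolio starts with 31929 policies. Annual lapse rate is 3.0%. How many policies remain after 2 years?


remaining = initial * (1 - lapse)^years
= 31929 * (1 - 0.03)^2
= 31929 * 0.9409
= 30041.9961


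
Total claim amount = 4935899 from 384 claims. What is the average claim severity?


severity = total / number
= 4935899 / 384
= 12853.9036


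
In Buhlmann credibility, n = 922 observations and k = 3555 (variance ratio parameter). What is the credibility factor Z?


Z = n / (n + k)
= 922 / (922 + 3555)
= 922 / 4477
= 0.2059


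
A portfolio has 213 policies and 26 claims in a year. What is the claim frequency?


frequency = claims / policies
= 26 / 213
= 0.1221


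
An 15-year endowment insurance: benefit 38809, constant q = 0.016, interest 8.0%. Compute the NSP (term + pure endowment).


Term component = 4867.3141
Pure endowment = 15_p_x * v^15 * benefit = 0.785103 * 0.315242 * 38809 = 9605.1156
NSP = 14472.4297


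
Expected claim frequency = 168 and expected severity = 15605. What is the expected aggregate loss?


E[S] = E[N] * E[X]
= 168 * 15605
= 2.6216e+06


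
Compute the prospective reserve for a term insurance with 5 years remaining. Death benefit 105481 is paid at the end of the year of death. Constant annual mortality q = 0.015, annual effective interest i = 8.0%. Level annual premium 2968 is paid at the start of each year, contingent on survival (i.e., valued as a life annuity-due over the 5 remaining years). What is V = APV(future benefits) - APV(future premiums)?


v = 1/(1+i) = 0.925926
APV(future benefits) per unit = sum_{k=0}^{4} k_p_x * q * v^(k+1) = 0.058256
APV(future benefits) = 105481 * 0.058256 = 6144.8572
Life annuity-due factor ä_{x:5} = sum_{k=0}^{4} k_p_x * v^k = 4.194402
APV(future premiums) = 2968 * 4.194402 = 12448.9852
V = 6144.8572 - 12448.9852
= -6304.128


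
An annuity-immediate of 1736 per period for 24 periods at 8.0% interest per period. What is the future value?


FV = PMT * ((1+i)^n - 1) / i
= 1736 * ((1.08)^24 - 1) / 0.08
= 1736 * (6.341181 - 1) / 0.08
= 115903.622


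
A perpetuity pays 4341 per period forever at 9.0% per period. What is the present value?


PV = PMT / i
= 4341 / 0.09
= 48233.3333


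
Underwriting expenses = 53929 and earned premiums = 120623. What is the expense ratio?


Expense ratio = expenses / premiums
= 53929 / 120623
= 0.4471


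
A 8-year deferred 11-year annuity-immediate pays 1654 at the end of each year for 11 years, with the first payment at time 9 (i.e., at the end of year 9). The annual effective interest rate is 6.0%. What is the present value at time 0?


PV at time 8 of the 11-year annuity-immediate:
a_n = 1654 * (1-(1+0.06)^(-11))/0.06 = 13044.8906
Discount back 8 years to time 0:
PV = 13044.8906 * (1+0.06)^(-8)
= 13044.8906 * 0.627412
= 8184.5257


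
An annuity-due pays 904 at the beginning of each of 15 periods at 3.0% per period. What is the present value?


PV_due = PMT * (1-(1+i)^(-n))/i * (1+i)
PV_immediate = 10791.8933
PV_due = 10791.8933 * 1.03
= 11115.6501


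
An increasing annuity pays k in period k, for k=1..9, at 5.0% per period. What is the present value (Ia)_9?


(Ia)_n = sum_{k=1}^{n} k * v^k, v = 1/(1+i)
v = 0.952381
Sum computed term by term:
(Ia)_9 = 33.2347


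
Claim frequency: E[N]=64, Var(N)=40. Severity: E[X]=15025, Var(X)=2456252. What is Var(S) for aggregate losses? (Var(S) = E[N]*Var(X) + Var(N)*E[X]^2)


Var(S) = E[N]*Var(X) + Var(N)*E[X]^2
= 64*2456252 + 40*15025^2
= 157200128 + 9030025000
= 9.1872e+09


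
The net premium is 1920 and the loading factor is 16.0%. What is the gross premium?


Gross = net * (1 + loading)
= 1920 * (1 + 0.16)
= 1920 * 1.16
= 2227.2


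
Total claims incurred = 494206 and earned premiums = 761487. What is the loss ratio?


Loss ratio = claims / premiums
= 494206 / 761487
= 0.649


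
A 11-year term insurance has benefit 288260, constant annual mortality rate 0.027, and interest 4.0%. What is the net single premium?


NSP = benefit * sum_{k=0}^{n-1} k_p_x * q * v^(k+1)
With constant q=0.027, v=0.961538
Sum = 0.20927
NSP = 288260 * 0.20927
= 60324.1633


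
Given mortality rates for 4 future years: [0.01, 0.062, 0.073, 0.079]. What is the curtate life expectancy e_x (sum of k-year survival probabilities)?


e_x = sum_{k=1}^{n} k_p_x
k_p_x values:
  1_p_x = 0.99
  2_p_x = 0.92862
  3_p_x = 0.860831
  4_p_x = 0.792825
e_x = 3.5723


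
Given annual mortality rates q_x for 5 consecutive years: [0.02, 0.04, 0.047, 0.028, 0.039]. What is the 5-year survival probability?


p_k = 1 - q_k for each year
Survival = product of (1 - q_k)
= 0.98 * 0.96 * 0.953 * 0.972 * 0.961
= 0.8375


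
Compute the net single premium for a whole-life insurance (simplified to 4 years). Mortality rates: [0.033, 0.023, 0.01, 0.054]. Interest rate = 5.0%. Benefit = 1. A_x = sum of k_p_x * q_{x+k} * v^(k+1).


v = 0.952381
Year 0: k_p_x=1.0, q=0.033, term=0.031429
Year 1: k_p_x=0.967, q=0.023, term=0.020173
Year 2: k_p_x=0.944759, q=0.01, term=0.008161
Year 3: k_p_x=0.935311, q=0.054, term=0.041552
A_x = 0.1013


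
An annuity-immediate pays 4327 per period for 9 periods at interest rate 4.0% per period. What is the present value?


PV = PMT * (1 - (1+i)^(-n)) / i
= 4327 * (1 - (1+0.04)^(-9)) / 0.04
= 4327 * (1 - 0.702587) / 0.04
= 4327 * 7.435332
= 32172.6799


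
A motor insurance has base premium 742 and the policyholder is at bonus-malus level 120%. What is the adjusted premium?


adjusted = base * BM_level / 100
= 742 * 120 / 100
= 742 * 1.2
= 890.4


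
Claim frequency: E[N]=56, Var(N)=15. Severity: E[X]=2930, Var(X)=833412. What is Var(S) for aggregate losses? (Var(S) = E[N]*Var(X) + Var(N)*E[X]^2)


Var(S) = E[N]*Var(X) + Var(N)*E[X]^2
= 56*833412 + 15*2930^2
= 46671072 + 128773500
= 1.7544e+08


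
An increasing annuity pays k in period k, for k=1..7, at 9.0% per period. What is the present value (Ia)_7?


(Ia)_n = sum_{k=1}^{n} k * v^k, v = 1/(1+i)
v = 0.917431
Sum computed term by term:
(Ia)_7 = 18.4075


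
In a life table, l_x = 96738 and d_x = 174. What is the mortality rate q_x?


q_x = d_x / l_x
= 174 / 96738
= 0.0018


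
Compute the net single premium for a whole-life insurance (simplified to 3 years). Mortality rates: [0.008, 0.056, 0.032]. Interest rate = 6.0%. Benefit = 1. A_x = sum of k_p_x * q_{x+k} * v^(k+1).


v = 0.943396
Year 0: k_p_x=1.0, q=0.008, term=0.007547
Year 1: k_p_x=0.992, q=0.056, term=0.049441
Year 2: k_p_x=0.936448, q=0.032, term=0.02516
A_x = 0.0821


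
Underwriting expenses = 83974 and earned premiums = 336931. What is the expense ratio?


Expense ratio = expenses / premiums
= 83974 / 336931
= 0.2492


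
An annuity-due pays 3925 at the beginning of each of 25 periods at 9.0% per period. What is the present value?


PV_due = PMT * (1-(1+i)^(-n))/i * (1+i)
PV_immediate = 38553.6249
PV_due = 38553.6249 * 1.09
= 42023.4512


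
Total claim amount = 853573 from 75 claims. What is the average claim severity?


severity = total / number
= 853573 / 75
= 11380.9733


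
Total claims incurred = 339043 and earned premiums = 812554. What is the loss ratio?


Loss ratio = claims / premiums
= 339043 / 812554
= 0.4173


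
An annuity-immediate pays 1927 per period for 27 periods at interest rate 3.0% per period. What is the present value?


PV = PMT * (1 - (1+i)^(-n)) / i
= 1927 * (1 - (1+0.03)^(-27)) / 0.03
= 1927 * (1 - 0.450189) / 0.03
= 1927 * 18.327031
= 35316.1897


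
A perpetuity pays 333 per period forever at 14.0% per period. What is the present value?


PV = PMT / i
= 333 / 0.14
= 2378.5714


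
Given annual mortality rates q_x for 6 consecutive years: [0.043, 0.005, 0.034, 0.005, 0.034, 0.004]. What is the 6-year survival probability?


p_k = 1 - q_k for each year
Survival = product of (1 - q_k)
= 0.957 * 0.995 * 0.966 * 0.995 * 0.966 * 0.996
= 0.8806


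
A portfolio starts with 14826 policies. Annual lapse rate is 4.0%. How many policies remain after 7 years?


remaining = initial * (1 - lapse)^years
= 14826 * (1 - 0.04)^7
= 14826 * 0.751447
= 11140.9603


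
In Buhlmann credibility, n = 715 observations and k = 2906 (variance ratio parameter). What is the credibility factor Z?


Z = n / (n + k)
= 715 / (715 + 2906)
= 715 / 3621
= 0.1975


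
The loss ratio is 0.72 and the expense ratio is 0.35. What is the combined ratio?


Combined ratio = loss ratio + expense ratio
= 0.72 + 0.35
= 1.07


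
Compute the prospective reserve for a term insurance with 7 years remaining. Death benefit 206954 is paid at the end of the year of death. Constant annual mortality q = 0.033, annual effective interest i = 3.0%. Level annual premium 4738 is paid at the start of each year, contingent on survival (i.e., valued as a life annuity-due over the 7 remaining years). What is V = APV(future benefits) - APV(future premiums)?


v = 1/(1+i) = 0.970874
APV(future benefits) per unit = sum_{k=0}^{6} k_p_x * q * v^(k+1) = 0.187067
APV(future benefits) = 206954 * 0.187067 = 38714.2361
Life annuity-due factor ä_{x:7} = sum_{k=0}^{6} k_p_x * v^k = 5.838754
APV(future premiums) = 4738 * 5.838754 = 27664.0149
V = 38714.2361 - 27664.0149
= 11050.2211


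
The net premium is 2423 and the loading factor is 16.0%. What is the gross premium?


Gross = net * (1 + loading)
= 2423 * (1 + 0.16)
= 2423 * 1.16
= 2810.68


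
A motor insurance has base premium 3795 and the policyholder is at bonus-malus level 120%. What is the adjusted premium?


adjusted = base * BM_level / 100
= 3795 * 120 / 100
= 3795 * 1.2
= 4554.0


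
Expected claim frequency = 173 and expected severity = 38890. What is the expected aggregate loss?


E[S] = E[N] * E[X]
= 173 * 38890
= 6.7280e+06


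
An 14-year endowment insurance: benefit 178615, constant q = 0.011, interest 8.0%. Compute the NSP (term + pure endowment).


Term component = 15294.5341
Pure endowment = 14_p_x * v^14 * benefit = 0.856541 * 0.340461 * 178615 = 52087.4904
NSP = 67382.0245


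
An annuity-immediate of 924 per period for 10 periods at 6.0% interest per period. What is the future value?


FV = PMT * ((1+i)^n - 1) / i
= 924 * ((1.06)^10 - 1) / 0.06
= 924 * (1.790848 - 1) / 0.06
= 12179.0545


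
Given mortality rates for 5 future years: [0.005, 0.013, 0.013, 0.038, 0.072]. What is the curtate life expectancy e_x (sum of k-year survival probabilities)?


e_x = sum_{k=1}^{n} k_p_x
k_p_x values:
  1_p_x = 0.995
  2_p_x = 0.982065
  3_p_x = 0.969298
  4_p_x = 0.932465
  5_p_x = 0.865327
e_x = 4.7442


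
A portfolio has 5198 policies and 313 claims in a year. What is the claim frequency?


frequency = claims / policies
= 313 / 5198
= 0.0602


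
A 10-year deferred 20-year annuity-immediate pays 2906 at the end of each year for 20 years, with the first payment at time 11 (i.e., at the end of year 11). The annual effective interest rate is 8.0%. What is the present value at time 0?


PV at time 10 of the 20-year annuity-immediate:
a_n = 2906 * (1-(1+0.08)^(-20))/0.08 = 28531.5364
Discount back 10 years to time 0:
PV = 28531.5364 * (1+0.08)^(-10)
= 28531.5364 * 0.463193
= 13215.6218


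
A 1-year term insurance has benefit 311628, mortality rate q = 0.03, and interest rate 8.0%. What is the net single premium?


NSP = benefit * q * v
v = 1/(1+i) = 0.925926
NSP = 311628 * 0.03 * 0.925926
= 8656.3333


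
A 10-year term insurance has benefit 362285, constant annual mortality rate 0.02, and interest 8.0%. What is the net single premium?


NSP = benefit * sum_{k=0}^{n-1} k_p_x * q * v^(k+1)
With constant q=0.02, v=0.925926
Sum = 0.124307
NSP = 362285 * 0.124307
= 45034.7207


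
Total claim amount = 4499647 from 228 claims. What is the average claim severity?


severity = total / number
= 4499647 / 228
= 19735.2939


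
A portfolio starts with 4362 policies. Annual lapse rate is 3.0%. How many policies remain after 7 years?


remaining = initial * (1 - lapse)^years
= 4362 * (1 - 0.03)^7
= 4362 * 0.807983
= 3524.4212


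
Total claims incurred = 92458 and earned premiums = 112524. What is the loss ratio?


Loss ratio = claims / premiums
= 92458 / 112524
= 0.8217


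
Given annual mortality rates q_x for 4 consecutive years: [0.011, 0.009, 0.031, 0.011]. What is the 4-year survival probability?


p_k = 1 - q_k for each year
Survival = product of (1 - q_k)
= 0.989 * 0.991 * 0.969 * 0.989
= 0.9393


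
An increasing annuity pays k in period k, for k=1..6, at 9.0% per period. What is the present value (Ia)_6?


(Ia)_n = sum_{k=1}^{n} k * v^k, v = 1/(1+i)
v = 0.917431
Sum computed term by term:
(Ia)_6 = 14.5783


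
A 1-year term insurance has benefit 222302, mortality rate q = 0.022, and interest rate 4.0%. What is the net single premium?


NSP = benefit * q * v
v = 1/(1+i) = 0.961538
NSP = 222302 * 0.022 * 0.961538
= 4702.5423


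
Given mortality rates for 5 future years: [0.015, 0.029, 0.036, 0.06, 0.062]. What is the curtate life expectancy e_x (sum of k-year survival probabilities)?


e_x = sum_{k=1}^{n} k_p_x
k_p_x values:
  1_p_x = 0.985
  2_p_x = 0.956435
  3_p_x = 0.922003
  4_p_x = 0.866683
  5_p_x = 0.812949
e_x = 4.5431


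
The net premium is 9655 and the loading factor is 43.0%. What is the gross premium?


Gross = net * (1 + loading)
= 9655 * (1 + 0.43)
= 9655 * 1.43
= 13806.65


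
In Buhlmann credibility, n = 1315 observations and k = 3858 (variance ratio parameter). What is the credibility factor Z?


Z = n / (n + k)
= 1315 / (1315 + 3858)
= 1315 / 5173
= 0.2542


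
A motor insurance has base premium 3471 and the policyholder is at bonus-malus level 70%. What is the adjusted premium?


adjusted = base * BM_level / 100
= 3471 * 70 / 100
= 3471 * 0.7
= 2429.7


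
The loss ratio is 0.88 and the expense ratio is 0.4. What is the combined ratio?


Combined ratio = loss ratio + expense ratio
= 0.88 + 0.4
= 1.28


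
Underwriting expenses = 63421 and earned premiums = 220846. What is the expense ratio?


Expense ratio = expenses / premiums
= 63421 / 220846
= 0.2872


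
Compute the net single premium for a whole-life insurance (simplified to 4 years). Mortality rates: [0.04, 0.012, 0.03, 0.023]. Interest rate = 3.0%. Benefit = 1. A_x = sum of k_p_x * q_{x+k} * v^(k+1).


v = 0.970874
Year 0: k_p_x=1.0, q=0.04, term=0.038835
Year 1: k_p_x=0.96, q=0.012, term=0.010859
Year 2: k_p_x=0.94848, q=0.03, term=0.02604
Year 3: k_p_x=0.920026, q=0.023, term=0.018801
A_x = 0.0945


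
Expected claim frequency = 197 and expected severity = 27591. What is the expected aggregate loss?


E[S] = E[N] * E[X]
= 197 * 27591
= 5.4354e+06


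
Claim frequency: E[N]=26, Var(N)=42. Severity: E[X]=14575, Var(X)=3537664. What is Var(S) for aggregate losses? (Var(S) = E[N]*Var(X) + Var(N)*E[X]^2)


Var(S) = E[N]*Var(X) + Var(N)*E[X]^2
= 26*3537664 + 42*14575^2
= 91979264 + 8922086250
= 9.0141e+09


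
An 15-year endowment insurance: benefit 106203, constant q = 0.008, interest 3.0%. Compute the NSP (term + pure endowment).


Term component = 9636.3946
Pure endowment = 15_p_x * v^15 * benefit = 0.886493 * 0.641862 * 106203 = 60430.1255
NSP = 70066.5202


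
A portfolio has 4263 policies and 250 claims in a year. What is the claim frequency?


frequency = claims / policies
= 250 / 4263
= 0.0586


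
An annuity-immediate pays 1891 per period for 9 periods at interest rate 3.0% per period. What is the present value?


PV = PMT * (1 - (1+i)^(-n)) / i
= 1891 * (1 - (1+0.03)^(-9)) / 0.03
= 1891 * (1 - 0.766417) / 0.03
= 1891 * 7.786109
= 14723.532


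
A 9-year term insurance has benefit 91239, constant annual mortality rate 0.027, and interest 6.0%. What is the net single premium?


NSP = benefit * sum_{k=0}^{n-1} k_p_x * q * v^(k+1)
With constant q=0.027, v=0.943396
Sum = 0.16676
NSP = 91239 * 0.16676
= 15215.0538


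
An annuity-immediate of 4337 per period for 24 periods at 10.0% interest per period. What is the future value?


FV = PMT * ((1+i)^n - 1) / i
= 4337 * ((1.1)^24 - 1) / 0.1
= 4337 * (9.849733 - 1) / 0.1
= 383812.9061


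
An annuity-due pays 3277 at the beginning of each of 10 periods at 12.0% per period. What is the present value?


PV_due = PMT * (1-(1+i)^(-n))/i * (1+i)
PV_immediate = 18515.7809
PV_due = 18515.7809 * 1.12
= 20737.6746


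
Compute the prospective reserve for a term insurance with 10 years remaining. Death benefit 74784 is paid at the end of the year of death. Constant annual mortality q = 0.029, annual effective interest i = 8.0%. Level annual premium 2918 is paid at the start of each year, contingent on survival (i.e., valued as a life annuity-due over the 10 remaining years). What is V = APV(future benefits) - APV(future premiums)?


v = 1/(1+i) = 0.925926
APV(future benefits) per unit = sum_{k=0}^{9} k_p_x * q * v^(k+1) = 0.174237
APV(future benefits) = 74784 * 0.174237 = 13030.1683
Life annuity-due factor ä_{x:10} = sum_{k=0}^{9} k_p_x * v^k = 6.48884
APV(future premiums) = 2918 * 6.48884 = 18934.4363
V = 13030.1683 - 18934.4363
= -5904.268


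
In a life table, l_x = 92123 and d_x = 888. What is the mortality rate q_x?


q_x = d_x / l_x
= 888 / 92123
= 0.0096


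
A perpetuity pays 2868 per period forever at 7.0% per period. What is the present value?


PV = PMT / i
= 2868 / 0.07
= 40971.4286


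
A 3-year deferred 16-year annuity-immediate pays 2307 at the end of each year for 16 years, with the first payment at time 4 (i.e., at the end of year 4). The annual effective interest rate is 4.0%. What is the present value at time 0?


PV at time 3 of the 16-year annuity-immediate:
a_n = 2307 * (1-(1+0.04)^(-16))/0.04 = 26881.846
Discount back 3 years to time 0:
PV = 26881.846 * (1+0.04)^(-3)
= 26881.846 * 0.888996
= 23897.8632


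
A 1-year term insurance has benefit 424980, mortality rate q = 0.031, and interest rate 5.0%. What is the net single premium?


NSP = benefit * q * v
v = 1/(1+i) = 0.952381
NSP = 424980 * 0.031 * 0.952381
= 12547.0286


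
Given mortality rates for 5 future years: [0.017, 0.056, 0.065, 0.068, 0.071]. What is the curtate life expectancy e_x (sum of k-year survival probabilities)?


e_x = sum_{k=1}^{n} k_p_x
k_p_x values:
  1_p_x = 0.983
  2_p_x = 0.927952
  3_p_x = 0.867635
  4_p_x = 0.808636
  5_p_x = 0.751223
e_x = 4.3384


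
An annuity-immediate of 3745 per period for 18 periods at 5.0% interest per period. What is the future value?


FV = PMT * ((1+i)^n - 1) / i
= 3745 * ((1.05)^18 - 1) / 0.05
= 3745 * (2.406619 - 1) / 0.05
= 105355.7806


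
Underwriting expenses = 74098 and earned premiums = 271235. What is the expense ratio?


Expense ratio = expenses / premiums
= 74098 / 271235
= 0.2732


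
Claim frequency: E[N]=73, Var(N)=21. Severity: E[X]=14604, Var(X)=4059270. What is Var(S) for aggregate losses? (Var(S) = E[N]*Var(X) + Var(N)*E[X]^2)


Var(S) = E[N]*Var(X) + Var(N)*E[X]^2
= 73*4059270 + 21*14604^2
= 296326710 + 4478813136
= 4.7751e+09


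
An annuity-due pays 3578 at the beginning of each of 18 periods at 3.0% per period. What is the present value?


PV_due = PMT * (1-(1+i)^(-n))/i * (1+i)
PV_immediate = 49210.0698
PV_due = 49210.0698 * 1.03
= 50686.3719


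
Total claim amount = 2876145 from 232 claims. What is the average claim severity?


severity = total / number
= 2876145 / 232
= 12397.1767


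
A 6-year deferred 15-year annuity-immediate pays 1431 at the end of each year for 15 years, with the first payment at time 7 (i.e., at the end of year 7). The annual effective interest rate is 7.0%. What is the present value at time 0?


PV at time 6 of the 15-year annuity-immediate:
a_n = 1431 * (1-(1+0.07)^(-15))/0.07 = 13033.4249
Discount back 6 years to time 0:
PV = 13033.4249 * (1+0.07)^(-6)
= 13033.4249 * 0.666342
= 8684.7214


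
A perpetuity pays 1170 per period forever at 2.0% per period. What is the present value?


PV = PMT / i
= 1170 / 0.02
= 58500.0


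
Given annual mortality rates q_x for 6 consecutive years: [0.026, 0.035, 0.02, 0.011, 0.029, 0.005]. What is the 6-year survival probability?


p_k = 1 - q_k for each year
Survival = product of (1 - q_k)
= 0.974 * 0.965 * 0.98 * 0.989 * 0.971 * 0.995
= 0.8801


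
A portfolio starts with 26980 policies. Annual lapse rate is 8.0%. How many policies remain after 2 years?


remaining = initial * (1 - lapse)^years
= 26980 * (1 - 0.08)^2
= 26980 * 0.8464
= 22835.872


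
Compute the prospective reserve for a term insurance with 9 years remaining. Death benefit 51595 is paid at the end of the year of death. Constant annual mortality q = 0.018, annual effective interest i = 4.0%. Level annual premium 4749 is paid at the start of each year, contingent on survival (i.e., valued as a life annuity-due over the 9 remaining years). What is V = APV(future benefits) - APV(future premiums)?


v = 1/(1+i) = 0.961538
APV(future benefits) per unit = sum_{k=0}^{8} k_p_x * q * v^(k+1) = 0.125185
APV(future benefits) = 51595 * 0.125185 = 6458.8963
Life annuity-due factor ä_{x:9} = sum_{k=0}^{8} k_p_x * v^k = 7.232885
APV(future premiums) = 4749 * 7.232885 = 34348.9685
V = 6458.8963 - 34348.9685
= -27890.0722


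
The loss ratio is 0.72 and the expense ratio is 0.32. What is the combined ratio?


Combined ratio = loss ratio + expense ratio
= 0.72 + 0.32
= 1.04


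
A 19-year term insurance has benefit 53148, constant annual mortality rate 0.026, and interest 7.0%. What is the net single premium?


NSP = benefit * sum_{k=0}^{n-1} k_p_x * q * v^(k+1)
With constant q=0.026, v=0.934579
Sum = 0.225436
NSP = 53148 * 0.225436
= 11981.4715


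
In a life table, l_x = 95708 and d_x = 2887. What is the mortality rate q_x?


q_x = d_x / l_x
= 2887 / 95708
= 0.0302


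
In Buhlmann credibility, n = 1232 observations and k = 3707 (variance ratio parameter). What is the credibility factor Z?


Z = n / (n + k)
= 1232 / (1232 + 3707)
= 1232 / 4939
= 0.2494


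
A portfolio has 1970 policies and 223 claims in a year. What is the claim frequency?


frequency = claims / policies
= 223 / 1970
= 0.1132


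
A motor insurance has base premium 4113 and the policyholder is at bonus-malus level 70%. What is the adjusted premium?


adjusted = base * BM_level / 100
= 4113 * 70 / 100
= 4113 * 0.7
= 2879.1


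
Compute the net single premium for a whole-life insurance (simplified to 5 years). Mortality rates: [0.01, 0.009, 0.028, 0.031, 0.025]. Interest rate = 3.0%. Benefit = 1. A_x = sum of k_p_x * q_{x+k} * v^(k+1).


v = 0.970874
Year 0: k_p_x=1.0, q=0.01, term=0.009709
Year 1: k_p_x=0.99, q=0.009, term=0.008399
Year 2: k_p_x=0.98109, q=0.028, term=0.025139
Year 3: k_p_x=0.953619, q=0.031, term=0.026266
Year 4: k_p_x=0.924057, q=0.025, term=0.019927
A_x = 0.0894


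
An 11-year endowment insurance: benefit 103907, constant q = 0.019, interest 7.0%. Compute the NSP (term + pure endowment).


Term component = 13648.5251
Pure endowment = 11_p_x * v^11 * benefit = 0.809765 * 0.475093 * 103907 = 39974.4349
NSP = 53622.96


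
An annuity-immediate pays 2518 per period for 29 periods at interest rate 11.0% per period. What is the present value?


PV = PMT * (1 - (1+i)^(-n)) / i
= 2518 * (1 - (1+0.11)^(-29)) / 0.11
= 2518 * (1 - 0.048488) / 0.11
= 2518 * 8.65011
= 21780.9764


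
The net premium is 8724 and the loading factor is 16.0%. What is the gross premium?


Gross = net * (1 + loading)
= 8724 * (1 + 0.16)
= 8724 * 1.16
= 10119.84


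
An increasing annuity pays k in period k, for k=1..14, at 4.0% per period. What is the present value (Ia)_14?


(Ia)_n = sum_{k=1}^{n} k * v^k, v = 1/(1+i)
v = 0.961538
Sum computed term by term:
(Ia)_14 = 72.5249


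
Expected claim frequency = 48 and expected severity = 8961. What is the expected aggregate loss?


E[S] = E[N] * E[X]
= 48 * 8961
= 430128


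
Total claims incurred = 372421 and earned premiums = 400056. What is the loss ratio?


Loss ratio = claims / premiums
= 372421 / 400056
= 0.9309


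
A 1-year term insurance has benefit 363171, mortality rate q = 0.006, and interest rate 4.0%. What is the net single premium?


NSP = benefit * q * v
v = 1/(1+i) = 0.961538
NSP = 363171 * 0.006 * 0.961538
= 2095.2173


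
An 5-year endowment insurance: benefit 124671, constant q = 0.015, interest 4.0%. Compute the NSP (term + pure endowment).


Term component = 8088.7323
Pure endowment = 5_p_x * v^5 * benefit = 0.927217 * 0.821927 * 124671 = 95012.3148
NSP = 103101.0471


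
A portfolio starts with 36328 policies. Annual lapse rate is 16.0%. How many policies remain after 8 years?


remaining = initial * (1 - lapse)^years
= 36328 * (1 - 0.16)^8
= 36328 * 0.247876
= 9004.8354


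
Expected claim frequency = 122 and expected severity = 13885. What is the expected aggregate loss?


E[S] = E[N] * E[X]
= 122 * 13885
= 1.6940e+06


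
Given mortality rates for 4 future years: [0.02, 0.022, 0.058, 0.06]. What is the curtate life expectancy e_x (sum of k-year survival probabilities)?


e_x = sum_{k=1}^{n} k_p_x
k_p_x values:
  1_p_x = 0.98
  2_p_x = 0.95844
  3_p_x = 0.90285
  4_p_x = 0.848679
e_x = 3.69


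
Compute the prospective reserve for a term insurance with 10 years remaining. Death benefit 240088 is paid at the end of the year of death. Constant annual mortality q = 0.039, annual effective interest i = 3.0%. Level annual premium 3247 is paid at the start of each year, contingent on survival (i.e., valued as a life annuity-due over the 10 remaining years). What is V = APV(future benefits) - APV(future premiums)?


v = 1/(1+i) = 0.970874
APV(future benefits) per unit = sum_{k=0}^{9} k_p_x * q * v^(k+1) = 0.282679
APV(future benefits) = 240088 * 0.282679 = 67867.8861
Life annuity-due factor ä_{x:10} = sum_{k=0}^{9} k_p_x * v^k = 7.46563
APV(future premiums) = 3247 * 7.46563 = 24240.9019
V = 67867.8861 - 24240.9019
= 43626.9841


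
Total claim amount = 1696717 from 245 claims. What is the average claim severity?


severity = total / number
= 1696717 / 245
= 6925.3755


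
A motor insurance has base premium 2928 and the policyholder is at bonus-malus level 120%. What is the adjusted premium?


adjusted = base * BM_level / 100
= 2928 * 120 / 100
= 2928 * 1.2
= 3513.6


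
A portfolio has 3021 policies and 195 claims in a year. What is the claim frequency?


frequency = claims / policies
= 195 / 3021
= 0.0645


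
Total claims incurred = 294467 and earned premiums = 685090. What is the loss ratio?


Loss ratio = claims / premiums
= 294467 / 685090
= 0.4298


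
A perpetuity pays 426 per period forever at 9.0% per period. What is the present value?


PV = PMT / i
= 426 / 0.09
= 4733.3333


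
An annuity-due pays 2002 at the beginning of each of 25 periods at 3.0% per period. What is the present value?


PV_due = PMT * (1-(1+i)^(-n))/i * (1+i)
PV_immediate = 34861.1217
PV_due = 34861.1217 * 1.03
= 35906.9553


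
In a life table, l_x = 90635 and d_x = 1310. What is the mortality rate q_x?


q_x = d_x / l_x
= 1310 / 90635
= 0.0145


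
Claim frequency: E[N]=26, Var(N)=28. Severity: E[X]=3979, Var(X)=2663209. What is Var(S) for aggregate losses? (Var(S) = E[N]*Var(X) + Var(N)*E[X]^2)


Var(S) = E[N]*Var(X) + Var(N)*E[X]^2
= 26*2663209 + 28*3979^2
= 69243434 + 443308348
= 5.1255e+08


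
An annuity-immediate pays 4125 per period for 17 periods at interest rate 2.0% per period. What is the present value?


PV = PMT * (1 - (1+i)^(-n)) / i
= 4125 * (1 - (1+0.02)^(-17)) / 0.02
= 4125 * (1 - 0.714163) / 0.02
= 4125 * 14.291872
= 58953.9715


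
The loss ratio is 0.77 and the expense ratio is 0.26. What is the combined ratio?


Combined ratio = loss ratio + expense ratio
= 0.77 + 0.26
= 1.03


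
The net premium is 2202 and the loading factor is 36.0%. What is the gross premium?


Gross = net * (1 + loading)
= 2202 * (1 + 0.36)
= 2202 * 1.36
= 2994.72


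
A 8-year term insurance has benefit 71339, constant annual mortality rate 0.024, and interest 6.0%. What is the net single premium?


NSP = benefit * sum_{k=0}^{n-1} k_p_x * q * v^(k+1)
With constant q=0.024, v=0.943396
Sum = 0.138115
NSP = 71339 * 0.138115
= 9853.0025


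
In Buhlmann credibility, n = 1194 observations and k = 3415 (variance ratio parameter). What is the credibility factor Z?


Z = n / (n + k)
= 1194 / (1194 + 3415)
= 1194 / 4609
= 0.2591


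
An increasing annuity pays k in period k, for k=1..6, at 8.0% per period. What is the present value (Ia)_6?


(Ia)_n = sum_{k=1}^{n} k * v^k, v = 1/(1+i)
v = 0.925926
Sum computed term by term:
(Ia)_6 = 15.1462


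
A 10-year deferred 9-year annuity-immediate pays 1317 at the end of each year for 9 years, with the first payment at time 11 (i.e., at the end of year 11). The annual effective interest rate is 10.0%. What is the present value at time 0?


PV at time 10 of the 9-year annuity-immediate:
a_n = 1317 * (1-(1+0.1)^(-9))/0.1 = 7584.6344
Discount back 10 years to time 0:
PV = 7584.6344 * (1+0.1)^(-10)
= 7584.6344 * 0.385543
= 2924.2049


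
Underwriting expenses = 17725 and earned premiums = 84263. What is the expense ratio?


Expense ratio = expenses / premiums
= 17725 / 84263
= 0.2104


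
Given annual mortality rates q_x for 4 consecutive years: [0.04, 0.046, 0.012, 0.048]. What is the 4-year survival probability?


p_k = 1 - q_k for each year
Survival = product of (1 - q_k)
= 0.96 * 0.954 * 0.988 * 0.952
= 0.8614


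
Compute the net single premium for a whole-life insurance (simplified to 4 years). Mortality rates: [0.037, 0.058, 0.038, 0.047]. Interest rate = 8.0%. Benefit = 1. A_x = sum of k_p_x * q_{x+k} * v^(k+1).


v = 0.925926
Year 0: k_p_x=1.0, q=0.037, term=0.034259
Year 1: k_p_x=0.963, q=0.058, term=0.047886
Year 2: k_p_x=0.907146, q=0.038, term=0.027365
Year 3: k_p_x=0.872674, q=0.047, term=0.030148
A_x = 0.1397


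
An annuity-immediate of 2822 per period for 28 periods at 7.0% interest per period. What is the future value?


FV = PMT * ((1+i)^n - 1) / i
= 2822 * ((1.07)^28 - 1) / 0.07
= 2822 * (6.648838 - 1) / 0.07
= 227728.8838


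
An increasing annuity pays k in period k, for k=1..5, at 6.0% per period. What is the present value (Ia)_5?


(Ia)_n = sum_{k=1}^{n} k * v^k, v = 1/(1+i)
v = 0.943396
Sum computed term by term:
(Ia)_5 = 12.1469


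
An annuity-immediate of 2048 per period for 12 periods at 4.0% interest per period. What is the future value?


FV = PMT * ((1+i)^n - 1) / i
= 2048 * ((1.04)^12 - 1) / 0.04
= 2048 * (1.601032 - 1) / 0.04
= 30772.8496


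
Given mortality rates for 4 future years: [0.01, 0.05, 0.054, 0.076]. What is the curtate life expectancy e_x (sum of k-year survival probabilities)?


e_x = sum_{k=1}^{n} k_p_x
k_p_x values:
  1_p_x = 0.99
  2_p_x = 0.9405
  3_p_x = 0.889713
  4_p_x = 0.822095
e_x = 3.6423


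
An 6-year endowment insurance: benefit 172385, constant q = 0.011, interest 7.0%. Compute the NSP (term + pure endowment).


Term component = 8812.683
Pure endowment = 6_p_x * v^6 * benefit = 0.935789 * 0.666342 * 172385 = 107491.6073
NSP = 116304.2902


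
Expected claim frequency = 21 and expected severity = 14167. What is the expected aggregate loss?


E[S] = E[N] * E[X]
= 21 * 14167
= 297507


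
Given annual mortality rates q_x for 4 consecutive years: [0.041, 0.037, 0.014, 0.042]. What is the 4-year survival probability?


p_k = 1 - q_k for each year
Survival = product of (1 - q_k)
= 0.959 * 0.963 * 0.986 * 0.958
= 0.8723


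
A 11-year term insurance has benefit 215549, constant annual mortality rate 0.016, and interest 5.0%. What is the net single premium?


NSP = benefit * sum_{k=0}^{n-1} k_p_x * q * v^(k+1)
With constant q=0.016, v=0.952381
Sum = 0.123727
NSP = 215549 * 0.123727
= 26669.2776


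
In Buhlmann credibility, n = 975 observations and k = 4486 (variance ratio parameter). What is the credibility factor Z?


Z = n / (n + k)
= 975 / (975 + 4486)
= 975 / 5461
= 0.1785


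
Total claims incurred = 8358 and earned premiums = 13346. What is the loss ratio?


Loss ratio = claims / premiums
= 8358 / 13346
= 0.6263


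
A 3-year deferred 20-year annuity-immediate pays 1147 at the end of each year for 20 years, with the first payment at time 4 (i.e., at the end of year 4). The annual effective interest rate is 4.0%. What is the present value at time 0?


PV at time 3 of the 20-year annuity-immediate:
a_n = 1147 * (1-(1+0.04)^(-20))/0.04 = 15588.1043
Discount back 3 years to time 0:
PV = 15588.1043 * (1+0.04)^(-3)
= 15588.1043 * 0.888996
= 13857.768


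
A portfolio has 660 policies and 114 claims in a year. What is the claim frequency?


frequency = claims / policies
= 114 / 660
= 0.1727


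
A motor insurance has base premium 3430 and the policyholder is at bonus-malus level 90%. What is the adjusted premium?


adjusted = base * BM_level / 100
= 3430 * 90 / 100
= 3430 * 0.9
= 3087.0


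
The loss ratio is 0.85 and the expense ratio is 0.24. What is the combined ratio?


Combined ratio = loss ratio + expense ratio
= 0.85 + 0.24
= 1.09
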